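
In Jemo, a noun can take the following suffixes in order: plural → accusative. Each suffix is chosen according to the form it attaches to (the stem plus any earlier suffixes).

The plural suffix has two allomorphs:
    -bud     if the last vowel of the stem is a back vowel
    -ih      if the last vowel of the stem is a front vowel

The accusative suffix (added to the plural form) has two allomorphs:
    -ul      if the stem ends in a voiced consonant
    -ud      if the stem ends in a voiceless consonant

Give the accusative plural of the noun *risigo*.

Since the last vowel of *risigo* is /o/ (a back vowel), it takes -bud, giving *risigobud*.
The plural form *risigobud* — final consonant /d/ (voiced) → -ul → *risigobudul*.

risigobudul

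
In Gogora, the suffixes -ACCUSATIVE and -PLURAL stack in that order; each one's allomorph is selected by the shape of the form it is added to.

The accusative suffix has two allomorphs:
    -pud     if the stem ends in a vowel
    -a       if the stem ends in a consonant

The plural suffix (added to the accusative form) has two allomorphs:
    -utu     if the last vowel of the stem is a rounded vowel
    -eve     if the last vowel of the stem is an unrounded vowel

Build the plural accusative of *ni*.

Since the final sound of *ni* is /i/ (a vowel), it takes -pud, giving *nipud*.
The accusative form *nipud* — last vowel /u/ (a rounded vowel) → -utu → *nipudutu*.

nipudutu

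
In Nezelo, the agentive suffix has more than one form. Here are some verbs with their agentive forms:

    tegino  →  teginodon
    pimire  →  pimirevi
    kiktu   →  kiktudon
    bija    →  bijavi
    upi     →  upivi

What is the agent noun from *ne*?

nevi

The suffix is conditioned by the last vowel: -don when the last vowel of the stem is a rounded vowel (*tegino*, *kiktu*); -vi when the last vowel of the stem is an unrounded vowel (*pimire*, *bija*, *upi*).
*ne* — last vowel /e/ (an unrounded vowel) → -vi → *nevi*.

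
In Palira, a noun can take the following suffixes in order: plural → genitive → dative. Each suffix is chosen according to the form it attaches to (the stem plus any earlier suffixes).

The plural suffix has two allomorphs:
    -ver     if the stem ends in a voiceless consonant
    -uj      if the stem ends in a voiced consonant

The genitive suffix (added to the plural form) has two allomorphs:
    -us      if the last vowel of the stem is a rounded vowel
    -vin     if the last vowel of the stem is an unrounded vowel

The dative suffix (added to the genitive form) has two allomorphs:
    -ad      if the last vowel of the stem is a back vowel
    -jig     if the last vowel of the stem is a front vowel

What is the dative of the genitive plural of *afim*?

afimujusad

*afim* — final consonant /m/ (voiced) → -uj → *afimuj*.
The plural form *afimuj* — last vowel /u/ (a rounded vowel) → -us → *afimujus*.
Since the last vowel of the genitive form *afimujus* is /u/ (a back vowel), it takes -ad, giving *afimujusad*.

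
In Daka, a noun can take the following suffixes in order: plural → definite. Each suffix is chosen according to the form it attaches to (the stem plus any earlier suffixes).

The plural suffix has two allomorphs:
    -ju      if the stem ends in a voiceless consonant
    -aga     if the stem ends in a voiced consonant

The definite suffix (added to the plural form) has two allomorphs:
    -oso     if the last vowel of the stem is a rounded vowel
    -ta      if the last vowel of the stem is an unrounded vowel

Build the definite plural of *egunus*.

Since the final consonant of *egunus* is /s/ (voiceless), it takes -ju, giving *egunusju*.
The plural form *egunusju* — last vowel /u/ (a rounded vowel) → -oso → *egunusjuoso*.

egunusjuoso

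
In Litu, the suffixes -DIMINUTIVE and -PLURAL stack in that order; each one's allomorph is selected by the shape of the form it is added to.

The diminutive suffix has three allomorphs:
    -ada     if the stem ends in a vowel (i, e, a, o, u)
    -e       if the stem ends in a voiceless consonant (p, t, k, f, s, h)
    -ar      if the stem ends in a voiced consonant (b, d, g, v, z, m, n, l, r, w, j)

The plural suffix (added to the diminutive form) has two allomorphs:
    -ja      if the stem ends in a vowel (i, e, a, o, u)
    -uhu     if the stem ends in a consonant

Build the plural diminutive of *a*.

aadaja

The final sound of *a* is /a/, which is a vowel, so the diminutive suffix is -ada, giving *aada*.
Since the final sound of the diminutive form *aada* is /a/ (a vowel), it takes -ja, giving *aadaja*.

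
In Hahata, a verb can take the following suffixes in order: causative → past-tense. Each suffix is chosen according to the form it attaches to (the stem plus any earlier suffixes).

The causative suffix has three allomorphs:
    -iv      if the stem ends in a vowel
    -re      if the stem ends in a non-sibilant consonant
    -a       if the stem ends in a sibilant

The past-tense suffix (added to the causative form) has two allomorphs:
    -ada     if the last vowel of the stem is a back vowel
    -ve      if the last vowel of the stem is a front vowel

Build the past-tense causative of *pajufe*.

*pajufe*: final sound = /e/, a vowel → -iv → *pajufeiv*.
The causative form *pajufeiv*: last vowel = /i/, a front vowel → -ve → *pajufeivve*.

pajufeivve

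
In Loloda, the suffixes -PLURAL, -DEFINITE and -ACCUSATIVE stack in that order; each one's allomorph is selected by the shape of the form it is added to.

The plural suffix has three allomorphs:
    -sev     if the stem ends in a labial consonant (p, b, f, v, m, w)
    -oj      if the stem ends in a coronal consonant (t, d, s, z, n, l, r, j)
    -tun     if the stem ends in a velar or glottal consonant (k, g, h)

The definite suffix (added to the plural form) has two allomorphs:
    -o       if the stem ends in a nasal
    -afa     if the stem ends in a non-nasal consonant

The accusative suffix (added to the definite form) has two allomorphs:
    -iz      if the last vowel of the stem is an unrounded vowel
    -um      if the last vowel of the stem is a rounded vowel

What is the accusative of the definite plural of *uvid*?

Since the final consonant of *uvid* is /d/ (coronal), it takes -oj, giving *uvidoj*.
Since the final consonant of the plural form *uvidoj* is /j/ (non-nasal), it takes -afa, giving *uvidojafa*.
Since the last vowel of the definite form *uvidojafa* is /a/ (an unrounded vowel), it takes -iz, giving *uvidojafaiz*.

uvidojafaiz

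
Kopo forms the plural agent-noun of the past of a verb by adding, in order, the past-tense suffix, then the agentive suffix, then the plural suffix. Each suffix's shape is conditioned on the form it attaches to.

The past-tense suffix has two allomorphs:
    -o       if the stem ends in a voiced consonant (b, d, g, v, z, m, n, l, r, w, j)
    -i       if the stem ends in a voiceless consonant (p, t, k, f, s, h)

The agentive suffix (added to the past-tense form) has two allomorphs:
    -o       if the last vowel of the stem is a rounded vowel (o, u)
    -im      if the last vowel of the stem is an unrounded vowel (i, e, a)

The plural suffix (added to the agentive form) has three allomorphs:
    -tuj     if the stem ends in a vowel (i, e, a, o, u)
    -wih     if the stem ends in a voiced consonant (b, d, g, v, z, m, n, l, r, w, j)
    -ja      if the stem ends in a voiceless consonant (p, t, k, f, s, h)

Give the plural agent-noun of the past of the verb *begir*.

begirootuj

*begir*: final consonant = /r/, voiced → -o → *begiro*.
The past-tense form *begiro* — last vowel /o/ (a rounded vowel) → -o → *begiroo*.
The agentive form *begiroo*: final sound = /o/, a vowel → -tuj → *begirootuj*.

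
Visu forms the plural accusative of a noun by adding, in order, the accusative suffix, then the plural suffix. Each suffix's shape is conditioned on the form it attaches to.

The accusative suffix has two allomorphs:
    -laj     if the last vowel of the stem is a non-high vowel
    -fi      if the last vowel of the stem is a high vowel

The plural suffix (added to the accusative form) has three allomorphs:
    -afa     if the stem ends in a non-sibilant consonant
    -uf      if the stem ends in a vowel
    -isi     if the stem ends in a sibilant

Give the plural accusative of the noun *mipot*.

*mipot*: last vowel = /o/, a non-high vowel → -laj → *mipotlaj*.
The accusative form *mipotlaj*: final sound = /j/, a non-sibilant consonant → -afa → *mipotlajafa*.

mipotlajafa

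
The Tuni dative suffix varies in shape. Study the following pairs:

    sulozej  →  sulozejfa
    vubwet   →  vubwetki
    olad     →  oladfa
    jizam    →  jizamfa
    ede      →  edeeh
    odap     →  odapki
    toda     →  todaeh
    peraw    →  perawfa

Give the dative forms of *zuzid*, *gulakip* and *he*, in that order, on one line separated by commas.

The pattern is voicing of the final sound: -ki when the stem ends in a voiceless consonant (*vubwet*, *odap*); -fa when the stem ends in a voiced consonant (*sulozej*, *olad*, *jizam*, *peraw*); -eh when the stem ends in a vowel (*ede*, *toda*).
*zuzid* — final sound /d/ (a voiced consonant) → -fa → *zuzidfa*.
Since the final sound of *gulakip* is /p/ (a voiceless consonant), it takes -ki, giving *gulakipki*.
*he*: final sound = /e/, a vowel → -eh → *heeh*.

zuzidfa, gulakipki, heeh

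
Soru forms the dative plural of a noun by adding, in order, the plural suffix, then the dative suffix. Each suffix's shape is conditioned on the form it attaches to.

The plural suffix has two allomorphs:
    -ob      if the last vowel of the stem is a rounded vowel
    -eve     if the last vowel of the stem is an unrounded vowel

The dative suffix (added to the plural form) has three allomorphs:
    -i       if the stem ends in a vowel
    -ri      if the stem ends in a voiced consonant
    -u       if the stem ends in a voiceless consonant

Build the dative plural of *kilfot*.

Since the last vowel of *kilfot* is /o/ (a rounded vowel), it takes -ob, giving *kilfotob*.
Since the final sound of the plural form *kilfotob* is /b/ (a voiced consonant), it takes -ri, giving *kilfotobri*.

kilfotobri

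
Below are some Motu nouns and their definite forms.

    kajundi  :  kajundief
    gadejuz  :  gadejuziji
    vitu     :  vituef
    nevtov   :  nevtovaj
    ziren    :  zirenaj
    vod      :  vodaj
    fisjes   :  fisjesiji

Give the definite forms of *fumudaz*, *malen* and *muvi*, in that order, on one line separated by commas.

fumudaziji, malenaj, muvief

The suffix is conditioned by the final sound: -iji when the stem ends in a sibilant (*gadejuz*, *fisjes*); -aj when the stem ends in a non-sibilant consonant (*nevtov*, *ziren*, *vod*); -ef when the stem ends in a vowel (*kajundi*, *vitu*).
The final sound of *fumudaz* is /z/, which is a sibilant, so the suffix is -iji, giving *fumudaziji*.
The final sound of *malen* is /n/, which is a non-sibilant consonant, so the suffix is -aj, giving *malenaj*.
The final sound of *muvi* is /i/, which is a vowel, so the suffix is -ef, giving *muvief*.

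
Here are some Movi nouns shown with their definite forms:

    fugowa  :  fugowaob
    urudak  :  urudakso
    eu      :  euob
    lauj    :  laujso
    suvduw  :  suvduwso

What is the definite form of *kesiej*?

The alternation tracks the final sound of the stem — -so when the stem ends in a consonant (*urudak*, *lauj*, *suvduw*); -ob when the stem ends in a vowel (*fugowa*, *eu*).
The final sound of *kesiej* is /j/, which is a consonant, so the suffix is -so, giving *kesiejso*.

kesiejso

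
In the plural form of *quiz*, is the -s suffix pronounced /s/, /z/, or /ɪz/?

/ɪz/

The stem *quiz* ends in a sibilant (/s, z, ʃ, ʒ, tʃ, dʒ/).
The plural suffix surfaces as /ɪz/ after sibilants, /s/ after other voiceless consonants, and /z/ after other voiced sounds.
So the plural -s on *quiz* is pronounced /ɪz/.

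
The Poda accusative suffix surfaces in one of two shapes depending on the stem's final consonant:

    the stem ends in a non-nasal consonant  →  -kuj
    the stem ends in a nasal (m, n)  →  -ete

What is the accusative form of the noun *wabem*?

*wabem* — final consonant /m/ (a nasal) → -ete → *wabemete*.

wabemete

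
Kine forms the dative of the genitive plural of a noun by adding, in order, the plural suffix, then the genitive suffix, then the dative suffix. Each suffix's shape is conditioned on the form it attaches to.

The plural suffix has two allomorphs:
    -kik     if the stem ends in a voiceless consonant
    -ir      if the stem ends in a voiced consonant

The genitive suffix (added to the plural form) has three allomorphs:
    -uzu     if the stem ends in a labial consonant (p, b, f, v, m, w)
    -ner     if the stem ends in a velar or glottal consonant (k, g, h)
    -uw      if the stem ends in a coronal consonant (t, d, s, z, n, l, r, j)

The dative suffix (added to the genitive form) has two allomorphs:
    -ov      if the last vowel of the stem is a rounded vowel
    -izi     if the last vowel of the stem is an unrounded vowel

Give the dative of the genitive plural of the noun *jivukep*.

jivukepkiknerizi

*jivukep*: final consonant = /p/, voiceless → -kik → *jivukepkik*.
Since the final consonant of the plural form *jivukepkik* is /k/ (velar/glottal), it takes -ner, giving *jivukepkikner*.
Since the last vowel of the genitive form *jivukepkikner* is /e/ (an unrounded vowel), it takes -izi, giving *jivukepkiknerizi*.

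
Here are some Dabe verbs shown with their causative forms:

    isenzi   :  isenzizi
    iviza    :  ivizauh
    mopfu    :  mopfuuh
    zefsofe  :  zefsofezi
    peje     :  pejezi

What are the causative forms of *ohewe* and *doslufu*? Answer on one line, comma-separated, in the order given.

ohewezi, doslufuuh

Looking at the last vowel of each stem: -zi when the last vowel of the stem is a front vowel (*isenzi*, *zefsofe*, *peje*); -uh when the last vowel of the stem is a back vowel (*iviza*, *mopfu*).
The last vowel of *ohewe* is /e/, which is a front vowel, so the suffix is -zi, giving *ohewezi*.
*doslufu* — last vowel /u/ (a back vowel) → -uh → *doslufuuh*.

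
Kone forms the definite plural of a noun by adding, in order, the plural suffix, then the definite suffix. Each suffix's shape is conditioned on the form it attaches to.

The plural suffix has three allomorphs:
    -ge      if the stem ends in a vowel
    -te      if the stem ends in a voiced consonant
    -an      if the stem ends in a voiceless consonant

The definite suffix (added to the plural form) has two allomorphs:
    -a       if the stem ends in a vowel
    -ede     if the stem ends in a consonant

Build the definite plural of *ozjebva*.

ozjebvagea

*ozjebva*: final sound = /a/, a vowel → -ge → *ozjebvage*.
Since the final sound of the plural form *ozjebvage* is /e/ (a vowel), it takes -a, giving *ozjebvagea*.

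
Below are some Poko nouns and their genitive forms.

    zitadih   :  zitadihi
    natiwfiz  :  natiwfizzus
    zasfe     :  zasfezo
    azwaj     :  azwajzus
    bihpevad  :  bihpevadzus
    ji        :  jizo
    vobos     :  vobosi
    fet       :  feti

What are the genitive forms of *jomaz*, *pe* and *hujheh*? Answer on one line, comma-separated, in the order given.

jomazzus, pezo, hujhehi

The pattern is voicing of the final sound: -i when the stem ends in a voiceless consonant (*zitadih*, *vobos*, *fet*); -zus when the stem ends in a voiced consonant (*natiwfiz*, *azwaj*, *bihpevad*); -zo when the stem ends in a vowel (*zasfe*, *ji*).
The final sound of *jomaz* is /z/, which is a voiced consonant, so the suffix is -zus, giving *jomazzus*.
Since the final sound of *pe* is /e/ (a vowel), it takes -zo, giving *pezo*.
*hujheh* — final sound /h/ (a voiceless consonant) → -i → *hujhehi*.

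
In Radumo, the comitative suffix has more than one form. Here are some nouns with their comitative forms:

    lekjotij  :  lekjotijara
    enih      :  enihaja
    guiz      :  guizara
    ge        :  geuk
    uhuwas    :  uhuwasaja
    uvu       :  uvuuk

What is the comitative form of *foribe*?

The alternation tracks the final sound of the stem — -aja when the stem ends in a voiceless consonant (*enih*, *uhuwas*); -ara when the stem ends in a voiced consonant (*lekjotij*, *guiz*); -uk when the stem ends in a vowel (*ge*, *uvu*).
*foribe*: final sound = /e/, a vowel → -uk → *foribeuk*.

foribeuk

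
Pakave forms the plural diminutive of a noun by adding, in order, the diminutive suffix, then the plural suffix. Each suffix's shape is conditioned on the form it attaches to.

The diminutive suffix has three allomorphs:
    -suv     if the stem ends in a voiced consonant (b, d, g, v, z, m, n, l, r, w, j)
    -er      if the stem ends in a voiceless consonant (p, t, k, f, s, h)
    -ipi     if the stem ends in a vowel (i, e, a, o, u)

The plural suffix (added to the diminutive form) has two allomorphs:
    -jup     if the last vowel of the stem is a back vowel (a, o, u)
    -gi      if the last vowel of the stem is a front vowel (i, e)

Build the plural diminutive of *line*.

lineipigi

*line*: final sound = /e/, a vowel → -ipi → *lineipi*.
The diminutive form *lineipi* — last vowel /i/ (a front vowel) → -gi → *lineipigi*.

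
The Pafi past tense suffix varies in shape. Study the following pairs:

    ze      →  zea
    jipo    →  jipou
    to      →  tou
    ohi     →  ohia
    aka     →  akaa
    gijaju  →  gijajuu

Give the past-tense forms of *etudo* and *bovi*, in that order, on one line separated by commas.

etudou, bovia

The pattern is rounding harmony: -u when the last vowel of the stem is a rounded vowel (*jipo*, *to*, *gijaju*); -a when the last vowel of the stem is an unrounded vowel (*ze*, *ohi*, *aka*).
Since the last vowel of *etudo* is /o/ (a rounded vowel), it takes -u, giving *etudou*.
The last vowel of *bovi* is /i/, which is an unrounded vowel, so the suffix is -a, giving *bovia*.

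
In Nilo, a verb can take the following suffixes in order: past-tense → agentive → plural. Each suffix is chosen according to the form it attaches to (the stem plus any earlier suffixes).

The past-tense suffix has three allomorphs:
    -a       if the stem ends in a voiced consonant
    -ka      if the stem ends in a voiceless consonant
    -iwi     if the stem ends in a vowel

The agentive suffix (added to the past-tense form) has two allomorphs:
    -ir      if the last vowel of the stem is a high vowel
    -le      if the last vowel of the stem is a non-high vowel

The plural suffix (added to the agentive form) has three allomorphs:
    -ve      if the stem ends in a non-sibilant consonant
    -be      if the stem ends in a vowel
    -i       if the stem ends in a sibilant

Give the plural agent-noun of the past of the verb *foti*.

The final sound of *foti* is /i/, which is a vowel, so the past-tense suffix is -iwi, giving *fotiiwi*.
The past-tense form *fotiiwi*: last vowel = /i/, a high vowel → -ir → *fotiiwiir*.
The agentive form *fotiiwiir* — final sound /r/ (a non-sibilant consonant) → -ve → *fotiiwiirve*.

fotiiwiirve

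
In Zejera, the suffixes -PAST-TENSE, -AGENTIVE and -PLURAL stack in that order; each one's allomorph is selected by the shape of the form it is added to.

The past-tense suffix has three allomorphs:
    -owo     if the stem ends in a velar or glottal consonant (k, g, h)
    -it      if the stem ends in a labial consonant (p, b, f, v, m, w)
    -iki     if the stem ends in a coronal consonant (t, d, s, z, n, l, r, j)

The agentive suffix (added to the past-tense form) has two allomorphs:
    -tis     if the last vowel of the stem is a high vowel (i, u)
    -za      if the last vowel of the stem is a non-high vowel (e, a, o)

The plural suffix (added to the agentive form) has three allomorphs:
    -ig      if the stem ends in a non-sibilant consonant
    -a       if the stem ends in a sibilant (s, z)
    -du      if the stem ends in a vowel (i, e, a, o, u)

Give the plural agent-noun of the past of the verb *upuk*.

*upuk* — final consonant /k/ (velar/glottal) → -owo → *upukowo*.
The past-tense form *upukowo* — last vowel /o/ (a non-high vowel) → -za → *upukowoza*.
The agentive form *upukowoza*: final sound = /a/, a vowel → -du → *upukowozadu*.

upukowozadu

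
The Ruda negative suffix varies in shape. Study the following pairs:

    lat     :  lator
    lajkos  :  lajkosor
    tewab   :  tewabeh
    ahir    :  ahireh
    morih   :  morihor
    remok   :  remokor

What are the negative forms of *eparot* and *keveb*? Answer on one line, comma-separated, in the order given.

The pattern is voicing of the final consonant: -or when the stem ends in a voiceless consonant (*lat*, *lajkos*, *morih*, *remok*); -eh when the stem ends in a voiced consonant (*tewab*, *ahir*).
Since the final consonant of *eparot* is /t/ (voiceless), it takes -or, giving *eparotor*.
Since the final consonant of *keveb* is /b/ (voiced), it takes -eh, giving *kevebeh*.

eparotor, kevebeh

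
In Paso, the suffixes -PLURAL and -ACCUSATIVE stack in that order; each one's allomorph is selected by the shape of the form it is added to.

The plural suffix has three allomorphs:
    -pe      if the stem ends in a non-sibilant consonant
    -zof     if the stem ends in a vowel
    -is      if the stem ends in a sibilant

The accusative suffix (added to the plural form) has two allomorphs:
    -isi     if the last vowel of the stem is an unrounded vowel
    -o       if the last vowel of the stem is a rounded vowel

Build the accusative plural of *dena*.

denazofo

Since the final sound of *dena* is /a/ (a vowel), it takes -zof, giving *denazof*.
The plural form *denazof* — last vowel /o/ (a rounded vowel) → -o → *denazofo*.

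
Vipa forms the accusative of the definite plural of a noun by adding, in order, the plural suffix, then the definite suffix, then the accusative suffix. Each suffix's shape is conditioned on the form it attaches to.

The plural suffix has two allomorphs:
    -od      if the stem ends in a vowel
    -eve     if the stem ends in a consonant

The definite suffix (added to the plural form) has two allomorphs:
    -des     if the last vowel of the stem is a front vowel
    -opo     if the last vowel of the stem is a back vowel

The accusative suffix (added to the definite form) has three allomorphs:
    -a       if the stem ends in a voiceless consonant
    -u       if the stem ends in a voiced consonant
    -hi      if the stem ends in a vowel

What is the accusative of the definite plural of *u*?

The final sound of *u* is /u/, which is a vowel, so the plural suffix is -od, giving *uod*.
The last vowel of the plural form *uod* is /o/, which is a back vowel, so the definite suffix is -opo, giving *uodopo*.
The definite form *uodopo*: final sound = /o/, a vowel → -hi → *uodopohi*.

uodopohi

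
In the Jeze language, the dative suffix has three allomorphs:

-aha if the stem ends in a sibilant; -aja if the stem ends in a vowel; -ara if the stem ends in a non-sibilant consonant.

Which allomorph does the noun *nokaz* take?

The final sound of *nokaz* is /z/, which is a sibilant, so the suffix is -aha.

-aha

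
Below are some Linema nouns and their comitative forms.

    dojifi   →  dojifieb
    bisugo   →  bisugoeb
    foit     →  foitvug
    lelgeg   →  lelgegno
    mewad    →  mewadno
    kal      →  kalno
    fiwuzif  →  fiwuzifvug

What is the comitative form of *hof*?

The pattern is voicing of the final sound: -vug when the stem ends in a voiceless consonant (*foit*, *fiwuzif*); -no when the stem ends in a voiced consonant (*lelgeg*, *mewad*, *kal*); -eb when the stem ends in a vowel (*dojifi*, *bisugo*).
Since the final sound of *hof* is /f/ (a voiceless consonant), it takes -vug, giving *hofvug*.

hofvug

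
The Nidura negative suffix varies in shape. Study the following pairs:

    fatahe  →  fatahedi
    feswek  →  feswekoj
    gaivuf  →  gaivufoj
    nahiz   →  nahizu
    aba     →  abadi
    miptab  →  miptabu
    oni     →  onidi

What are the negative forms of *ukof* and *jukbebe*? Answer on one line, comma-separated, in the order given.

The alternation tracks the final sound of the stem — -oj when the stem ends in a voiceless consonant (*feswek*, *gaivuf*); -u when the stem ends in a voiced consonant (*nahiz*, *miptab*); -di when the stem ends in a vowel (*fatahe*, *aba*, *oni*).
Since the final sound of *ukof* is /f/ (a voiceless consonant), it takes -oj, giving *ukofoj*.
*jukbebe*: final sound = /e/, a vowel → -di → *jukbebedi*.

ukofoj, jukbebedi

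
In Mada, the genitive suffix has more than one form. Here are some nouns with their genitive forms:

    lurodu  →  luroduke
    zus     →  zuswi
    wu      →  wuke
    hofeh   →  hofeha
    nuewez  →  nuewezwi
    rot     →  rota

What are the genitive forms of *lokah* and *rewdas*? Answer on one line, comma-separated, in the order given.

lokaha, rewdaswi

The suffix is conditioned by the final sound: -wi when the stem ends in a sibilant (*zus*, *nuewez*); -a when the stem ends in a non-sibilant consonant (*hofeh*, *rot*); -ke when the stem ends in a vowel (*lurodu*, *wu*).
Since the final sound of *lokah* is /h/ (a non-sibilant consonant), it takes -a, giving *lokaha*.
*rewdas*: final sound = /s/, a sibilant → -wi → *rewdaswi*.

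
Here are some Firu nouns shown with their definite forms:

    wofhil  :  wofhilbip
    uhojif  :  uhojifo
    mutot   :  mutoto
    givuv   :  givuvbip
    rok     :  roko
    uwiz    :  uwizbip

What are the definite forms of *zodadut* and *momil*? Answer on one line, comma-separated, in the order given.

The suffix is conditioned by the final consonant: -o when the stem ends in a voiceless consonant (*uhojif*, *mutot*, *rok*); -bip when the stem ends in a voiced consonant (*wofhil*, *givuv*, *uwiz*).
*zodadut* — final consonant /t/ (voiceless) → -o → *zodaduto*.
The final consonant of *momil* is /l/, which is voiced, so the suffix is -bip, giving *momilbip*.

zodaduto, momilbip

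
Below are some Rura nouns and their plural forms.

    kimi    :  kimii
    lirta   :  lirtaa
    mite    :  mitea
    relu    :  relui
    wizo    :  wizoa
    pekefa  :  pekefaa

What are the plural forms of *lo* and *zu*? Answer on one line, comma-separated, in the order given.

loa, zui

The suffix is conditioned by the last vowel: -i when the last vowel of the stem is a high vowel (*kimi*, *relu*); -a when the last vowel of the stem is a non-high vowel (*lirta*, *mite*, *wizo*, *pekefa*).
*lo*: last vowel = /o/, a non-high vowel → -a → *loa*.
*zu*: last vowel = /u/, a high vowel → -i → *zui*.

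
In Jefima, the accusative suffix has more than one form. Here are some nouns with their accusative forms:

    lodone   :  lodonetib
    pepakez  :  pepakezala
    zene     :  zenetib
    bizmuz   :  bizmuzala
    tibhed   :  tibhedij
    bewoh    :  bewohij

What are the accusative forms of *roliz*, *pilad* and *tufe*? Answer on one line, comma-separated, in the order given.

The alternation tracks the final sound of the stem — -ala when the stem ends in a sibilant (*pepakez*, *bizmuz*); -ij when the stem ends in a non-sibilant consonant (*tibhed*, *bewoh*); -tib when the stem ends in a vowel (*lodone*, *zene*).
The final sound of *roliz* is /z/, which is a sibilant, so the suffix is -ala, giving *rolizala*.
Since the final sound of *pilad* is /d/ (a non-sibilant consonant), it takes -ij, giving *piladij*.
Since the final sound of *tufe* is /e/ (a vowel), it takes -tib, giving *tufetib*.

rolizala, piladij, tufetib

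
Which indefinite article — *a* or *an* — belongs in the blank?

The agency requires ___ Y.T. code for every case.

The indefinite article is chosen by the initial *sound* of the following word, not its spelling.
The initialism *Y.T.* is read letter by letter; the first letter, Y, is pronounced /waɪ/, which begins with a consonant sound.
So the article is *a*: The agency requires a Y.T. code for every case.

a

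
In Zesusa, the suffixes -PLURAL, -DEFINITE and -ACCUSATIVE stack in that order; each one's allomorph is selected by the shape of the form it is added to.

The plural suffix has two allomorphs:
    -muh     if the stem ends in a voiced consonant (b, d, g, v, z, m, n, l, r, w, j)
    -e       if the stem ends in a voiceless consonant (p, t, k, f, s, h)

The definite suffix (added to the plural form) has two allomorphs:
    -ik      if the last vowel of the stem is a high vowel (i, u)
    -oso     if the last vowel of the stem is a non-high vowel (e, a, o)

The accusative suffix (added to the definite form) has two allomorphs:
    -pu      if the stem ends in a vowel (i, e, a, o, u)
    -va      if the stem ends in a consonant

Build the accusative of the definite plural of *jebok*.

The final consonant of *jebok* is /k/, which is voiceless, so the plural suffix is -e, giving *jeboke*.
Since the last vowel of the plural form *jeboke* is /e/ (a non-high vowel), it takes -oso, giving *jebokeoso*.
The definite form *jebokeoso* — final sound /o/ (a vowel) → -pu → *jebokeosopu*.

jebokeosopu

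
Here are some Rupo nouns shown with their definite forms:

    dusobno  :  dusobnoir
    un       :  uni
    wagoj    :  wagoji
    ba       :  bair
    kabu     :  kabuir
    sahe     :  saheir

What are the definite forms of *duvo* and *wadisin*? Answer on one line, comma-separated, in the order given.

duvoir, wadisini

Looking at the final sound of each stem: -i when the stem ends in a consonant (*un*, *wagoj*); -ir when the stem ends in a vowel (*dusobno*, *ba*, *kabu*, *sahe*).
Since the final sound of *duvo* is /o/ (a vowel), it takes -ir, giving *duvoir*.
The final sound of *wadisin* is /n/, which is a consonant, so the suffix is -i, giving *wadisini*.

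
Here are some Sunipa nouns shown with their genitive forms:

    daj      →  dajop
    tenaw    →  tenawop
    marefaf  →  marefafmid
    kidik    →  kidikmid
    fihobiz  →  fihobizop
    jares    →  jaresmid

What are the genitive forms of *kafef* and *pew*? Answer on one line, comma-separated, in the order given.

The pattern is voicing of the final consonant: -mid when the stem ends in a voiceless consonant (*marefaf*, *kidik*, *jares*); -op when the stem ends in a voiced consonant (*daj*, *tenaw*, *fihobiz*).
*kafef*: final consonant = /f/, voiceless → -mid → *kafefmid*.
Since the final consonant of *pew* is /w/ (voiced), it takes -op, giving *pewop*.

kafefmid, pewop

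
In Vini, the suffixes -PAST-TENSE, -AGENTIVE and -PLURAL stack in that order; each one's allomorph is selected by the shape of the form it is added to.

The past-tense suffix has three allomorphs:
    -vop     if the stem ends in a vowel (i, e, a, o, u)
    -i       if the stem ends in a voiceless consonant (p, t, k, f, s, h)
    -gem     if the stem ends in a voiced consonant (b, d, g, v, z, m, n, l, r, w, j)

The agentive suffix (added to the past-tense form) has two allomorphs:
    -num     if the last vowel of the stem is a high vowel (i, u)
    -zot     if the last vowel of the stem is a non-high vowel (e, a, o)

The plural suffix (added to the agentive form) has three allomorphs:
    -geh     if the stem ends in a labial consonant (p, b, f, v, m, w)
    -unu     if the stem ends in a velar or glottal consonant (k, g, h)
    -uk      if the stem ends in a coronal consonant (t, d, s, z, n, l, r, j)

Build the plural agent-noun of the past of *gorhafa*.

Since the final sound of *gorhafa* is /a/ (a vowel), it takes -vop, giving *gorhafavop*.
The past-tense form *gorhafavop*: last vowel = /o/, a non-high vowel → -zot → *gorhafavopzot*.
Since the final consonant of the agentive form *gorhafavopzot* is /t/ (coronal), it takes -uk, giving *gorhafavopzotuk*.

gorhafavopzotuk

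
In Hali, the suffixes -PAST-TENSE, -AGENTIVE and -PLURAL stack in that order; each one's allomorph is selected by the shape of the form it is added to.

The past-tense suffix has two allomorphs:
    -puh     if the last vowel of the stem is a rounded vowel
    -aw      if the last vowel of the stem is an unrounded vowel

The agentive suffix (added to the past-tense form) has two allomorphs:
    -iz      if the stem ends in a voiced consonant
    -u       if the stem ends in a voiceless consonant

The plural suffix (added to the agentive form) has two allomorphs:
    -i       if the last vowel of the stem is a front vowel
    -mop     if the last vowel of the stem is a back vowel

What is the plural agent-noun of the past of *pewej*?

pewejawizi

*pewej* — last vowel /e/ (an unrounded vowel) → -aw → *pewejaw*.
The past-tense form *pewejaw*: final consonant = /w/, voiced → -iz → *pewejawiz*.
The last vowel of the agentive form *pewejawiz* is /i/, which is a front vowel, so the plural suffix is -i, giving *pewejawizi*.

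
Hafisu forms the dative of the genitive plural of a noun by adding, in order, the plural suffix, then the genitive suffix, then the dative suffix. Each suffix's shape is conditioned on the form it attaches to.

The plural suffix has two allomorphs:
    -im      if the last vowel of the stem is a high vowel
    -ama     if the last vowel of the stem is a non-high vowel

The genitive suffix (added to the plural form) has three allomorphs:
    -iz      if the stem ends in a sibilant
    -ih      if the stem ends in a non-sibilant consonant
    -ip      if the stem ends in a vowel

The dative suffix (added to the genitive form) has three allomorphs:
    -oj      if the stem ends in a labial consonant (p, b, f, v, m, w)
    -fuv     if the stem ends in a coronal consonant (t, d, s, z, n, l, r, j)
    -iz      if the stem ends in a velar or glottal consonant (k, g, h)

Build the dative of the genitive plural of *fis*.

Since the last vowel of *fis* is /i/ (a high vowel), it takes -im, giving *fisim*.
Since the final sound of the plural form *fisim* is /m/ (a non-sibilant consonant), it takes -ih, giving *fisimih*.
Since the final consonant of the genitive form *fisimih* is /h/ (velar/glottal), it takes -iz, giving *fisimihiz*.

fisimihiz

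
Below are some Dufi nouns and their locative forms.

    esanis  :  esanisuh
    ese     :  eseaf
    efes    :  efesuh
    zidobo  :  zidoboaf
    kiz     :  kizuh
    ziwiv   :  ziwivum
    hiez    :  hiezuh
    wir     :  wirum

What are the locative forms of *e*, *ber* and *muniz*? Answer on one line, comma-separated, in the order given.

The pattern is sibilance of the final sound: -uh when the stem ends in a sibilant (*esanis*, *efes*, *kiz*, *hiez*); -um when the stem ends in a non-sibilant consonant (*ziwiv*, *wir*); -af when the stem ends in a vowel (*ese*, *zidobo*).
*e* — final sound /e/ (a vowel) → -af → *eaf*.
*ber* — final sound /r/ (a non-sibilant consonant) → -um → *berum*.
Since the final sound of *muniz* is /z/ (a sibilant), it takes -uh, giving *munizuh*.

eaf, berum, munizuh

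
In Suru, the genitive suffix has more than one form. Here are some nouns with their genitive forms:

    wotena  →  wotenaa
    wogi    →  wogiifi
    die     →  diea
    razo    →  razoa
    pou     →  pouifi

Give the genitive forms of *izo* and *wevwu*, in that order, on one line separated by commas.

Looking at the last vowel of each stem: -ifi when the last vowel of the stem is a high vowel (*wogi*, *pou*); -a when the last vowel of the stem is a non-high vowel (*wotena*, *die*, *razo*).
Since the last vowel of *izo* is /o/ (a non-high vowel), it takes -a, giving *izoa*.
Since the last vowel of *wevwu* is /u/ (a high vowel), it takes -ifi, giving *wevwuifi*.

izoa, wevwuifi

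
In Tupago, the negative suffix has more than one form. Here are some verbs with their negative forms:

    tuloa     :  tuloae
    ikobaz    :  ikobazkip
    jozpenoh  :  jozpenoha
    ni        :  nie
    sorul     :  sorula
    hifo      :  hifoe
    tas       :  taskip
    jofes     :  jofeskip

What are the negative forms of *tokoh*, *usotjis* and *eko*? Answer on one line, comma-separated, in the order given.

The pattern is sibilance of the final sound: -kip when the stem ends in a sibilant (*ikobaz*, *tas*, *jofes*); -a when the stem ends in a non-sibilant consonant (*jozpenoh*, *sorul*); -e when the stem ends in a vowel (*tuloa*, *ni*, *hifo*).
Since the final sound of *tokoh* is /h/ (a non-sibilant consonant), it takes -a, giving *tokoha*.
*usotjis* — final sound /s/ (a sibilant) → -kip → *usotjiskip*.
The final sound of *eko* is /o/, which is a vowel, so the suffix is -e, giving *ekoe*.

tokoha, usotjiskip, ekoe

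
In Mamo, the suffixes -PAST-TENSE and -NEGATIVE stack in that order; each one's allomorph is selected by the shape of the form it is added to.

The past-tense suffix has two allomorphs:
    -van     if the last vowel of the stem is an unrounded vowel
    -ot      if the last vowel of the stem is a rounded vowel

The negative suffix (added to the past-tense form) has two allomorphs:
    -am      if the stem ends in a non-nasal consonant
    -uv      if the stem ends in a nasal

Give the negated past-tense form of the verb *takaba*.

takabavanuv

*takaba*: last vowel = /a/, an unrounded vowel → -van → *takabavan*.
Since the final consonant of the past-tense form *takabavan* is /n/ (a nasal), it takes -uv, giving *takabavanuv*.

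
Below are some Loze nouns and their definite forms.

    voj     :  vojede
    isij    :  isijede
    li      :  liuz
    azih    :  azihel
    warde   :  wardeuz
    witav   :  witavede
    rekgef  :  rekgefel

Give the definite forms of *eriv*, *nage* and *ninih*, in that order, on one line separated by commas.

erivede, nageuz, ninihel

The alternation tracks the final sound of the stem — -el when the stem ends in a voiceless consonant (*azih*, *rekgef*); -ede when the stem ends in a voiced consonant (*voj*, *isij*, *witav*); -uz when the stem ends in a vowel (*li*, *warde*).
Since the final sound of *eriv* is /v/ (a voiced consonant), it takes -ede, giving *erivede*.
*nage* — final sound /e/ (a vowel) → -uz → *nageuz*.
*ninih*: final sound = /h/, a voiceless consonant → -el → *ninihel*.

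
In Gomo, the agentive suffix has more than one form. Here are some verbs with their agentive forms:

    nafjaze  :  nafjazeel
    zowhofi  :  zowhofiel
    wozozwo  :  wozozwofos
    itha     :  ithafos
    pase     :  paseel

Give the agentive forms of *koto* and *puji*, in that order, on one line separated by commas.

Looking at the last vowel of each stem: -el when the last vowel of the stem is a front vowel (*nafjaze*, *zowhofi*, *pase*); -fos when the last vowel of the stem is a back vowel (*wozozwo*, *itha*).
*koto*: last vowel = /o/, a back vowel → -fos → *kotofos*.
Since the last vowel of *puji* is /i/ (a front vowel), it takes -el, giving *pujiel*.

kotofos, pujiel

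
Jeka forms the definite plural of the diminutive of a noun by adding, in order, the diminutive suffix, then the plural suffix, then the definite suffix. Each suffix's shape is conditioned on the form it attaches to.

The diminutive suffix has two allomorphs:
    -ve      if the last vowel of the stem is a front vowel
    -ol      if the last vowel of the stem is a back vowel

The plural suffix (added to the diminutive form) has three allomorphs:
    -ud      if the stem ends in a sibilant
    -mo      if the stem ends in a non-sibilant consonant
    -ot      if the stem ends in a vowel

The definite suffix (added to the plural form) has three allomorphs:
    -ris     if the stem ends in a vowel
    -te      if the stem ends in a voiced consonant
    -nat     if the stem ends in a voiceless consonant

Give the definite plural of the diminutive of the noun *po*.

*po*: last vowel = /o/, a back vowel → -ol → *pool*.
The diminutive form *pool* — final sound /l/ (a non-sibilant consonant) → -mo → *poolmo*.
The final sound of the plural form *poolmo* is /o/, which is a vowel, so the definite suffix is -ris, giving *poolmoris*.

poolmoris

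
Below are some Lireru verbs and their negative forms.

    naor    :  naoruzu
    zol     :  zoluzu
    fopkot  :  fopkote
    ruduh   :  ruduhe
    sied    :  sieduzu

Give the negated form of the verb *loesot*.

Looking at the final consonant of each stem: -e when the stem ends in a voiceless consonant (*fopkot*, *ruduh*); -uzu when the stem ends in a voiced consonant (*naor*, *zol*, *sied*).
The final consonant of *loesot* is /t/, which is voiceless, so the suffix is -e, giving *loesote*.

loesote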